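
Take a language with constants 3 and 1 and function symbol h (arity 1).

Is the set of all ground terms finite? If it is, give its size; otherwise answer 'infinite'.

The signature has at least one function symbol (h, arity 1) and at least one constant (3).
Iterating h gives infinitely many distinct ground terms: 3, h(3), h(h(3)), ...
So the Herbrand universe is infinite.

infinite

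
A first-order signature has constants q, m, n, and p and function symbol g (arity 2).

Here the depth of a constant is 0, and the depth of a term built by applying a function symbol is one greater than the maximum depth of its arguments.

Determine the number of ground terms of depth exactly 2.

If N_k denotes the number of depth-≤k ground terms, the 4 constants give N_0 = 4, and each function symbol of arity r contributes N_{k-1}^r new terms at level k: N_k = 4 + N_{k-1}^2.
N_0 = 4
N_1 = 4 + 4^2 = 20
N_2 = 4 + 20^2 = 404
Terms of depth exactly 2: N_2 − N_1 = 404 − 20 = 384.

384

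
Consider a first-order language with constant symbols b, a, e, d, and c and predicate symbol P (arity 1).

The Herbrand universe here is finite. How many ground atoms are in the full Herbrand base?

With no function symbols, the Herbrand universe is just the 5 constants.
Ground atoms per predicate: P: 5.
Herbrand base size = 5 = 5.

5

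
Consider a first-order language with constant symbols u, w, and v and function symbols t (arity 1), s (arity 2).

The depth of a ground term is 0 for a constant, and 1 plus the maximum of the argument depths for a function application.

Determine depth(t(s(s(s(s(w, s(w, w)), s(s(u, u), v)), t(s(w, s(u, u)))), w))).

6

depth(s(w, w)) = 1 + max(0, 0) = 1
depth(s(w, s(w, w))) = 1 + max(0, 1) = 2
depth(s(u, u)) = 1 + max(0, 0) = 1
depth(s(s(u, u), v)) = 1 + max(1, 0) = 2
depth(s(s(w, s(w, w)), s(s(u, u), v))) = 1 + max(2, 2) = 3
depth(s(w, s(u, u))) = 1 + max(0, 1) = 2
depth(t(s(w, s(u, u)))) = 1 + depth(s(w, s(u, u))) = 1 + 2 = 3
depth(s(s(s(w, s(w, w)), s(s(u, u), v)), t(s(w, s(u, u))))) = 1 + max(3, 3) = 4
depth(s(s(s(s(w, s(w, w)), s(s(u, u), v)), t(s(w, s(u, u)))), w)) = 1 + max(4, 0) = 5
depth(t(s(s(s(s(w, s(w, w)), s(s(u, u), v)), t(s(w, s(u, u)))), w))) = 1 + depth(s(s(s(s(w, s(w, w)), s(s(u, u), v)), t(s(w, s(u, u)))), w)) = 1 + 5 = 6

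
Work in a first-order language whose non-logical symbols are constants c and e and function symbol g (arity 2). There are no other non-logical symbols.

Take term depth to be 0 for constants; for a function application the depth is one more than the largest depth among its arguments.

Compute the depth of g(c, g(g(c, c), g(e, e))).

3

depth(g(c, c)) = 1 + max(0, 0) = 1
depth(g(e, e)) = 1 + max(0, 0) = 1
depth(g(g(c, c), g(e, e))) = 1 + max(1, 1) = 2
depth(g(c, g(g(c, c), g(e, e)))) = 1 + max(0, 2) = 3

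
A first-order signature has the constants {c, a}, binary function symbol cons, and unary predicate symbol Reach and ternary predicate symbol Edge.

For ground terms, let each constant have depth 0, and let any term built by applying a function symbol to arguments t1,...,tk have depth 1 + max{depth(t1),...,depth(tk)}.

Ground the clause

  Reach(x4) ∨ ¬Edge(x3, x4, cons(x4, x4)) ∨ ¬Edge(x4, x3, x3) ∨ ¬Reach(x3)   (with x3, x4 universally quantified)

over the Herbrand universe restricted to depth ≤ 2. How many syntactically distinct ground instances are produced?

Ground terms of depth ≤ 2:
  Count level by level. With function symbols cons/2, the terms of depth ≤ k are the 2 constants together with each function applied to depth-≤(k−1) tuples, so N_k = 2 + N_{k-1}^2.
  N_0 = 2
  N_1 = 2 + 2^2 = 6
  N_2 = 2 + 6^2 = 38
So there are 38 ground terms available for substitution.
Each of x3, x4 ranges independently over the available ground terms, and distinct assignments produce distinct instances.
Number of ground instances = 38^2 = 1444.

1444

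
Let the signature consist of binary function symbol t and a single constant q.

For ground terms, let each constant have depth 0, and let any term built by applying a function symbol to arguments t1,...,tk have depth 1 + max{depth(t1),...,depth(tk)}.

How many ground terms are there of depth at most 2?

Let N_k count ground terms of depth at most k. Each non-constant term of depth ≤ k is some function symbol applied to depth-≤(k−1) arguments, giving N_k = 1 + N_{k-1}^2.
N_0 = 1
N_1 = 1 + 1^2 = 2
N_2 = 1 + 2^2 = 5
Explicitly: q, t(q, q), t(q, t(q, q)), t(t(q, q), q), t(t(q, q), t(q, q)).

5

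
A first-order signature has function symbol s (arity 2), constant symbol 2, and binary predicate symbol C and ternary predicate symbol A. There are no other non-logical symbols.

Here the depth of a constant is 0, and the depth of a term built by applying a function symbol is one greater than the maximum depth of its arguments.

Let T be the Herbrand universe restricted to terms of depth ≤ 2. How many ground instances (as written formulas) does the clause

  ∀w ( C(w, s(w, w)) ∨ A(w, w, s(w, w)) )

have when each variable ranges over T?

5

Ground terms of depth ≤ 2:
  Count level by level. With function symbols s/2, the terms of depth ≤ k are the 1 constant together with each function applied to depth-≤(k−1) tuples, so N_k = 1 + N_{k-1}^2.
  N_0 = 1
  N_1 = 1 + 1^2 = 2
  N_2 = 1 + 2^2 = 5
So there are 5 ground terms available for substitution.
There is 1 variable to instantiate (w),  occurring in at least one literal, so different choices give different ground instances.
Number of ground instances = 5.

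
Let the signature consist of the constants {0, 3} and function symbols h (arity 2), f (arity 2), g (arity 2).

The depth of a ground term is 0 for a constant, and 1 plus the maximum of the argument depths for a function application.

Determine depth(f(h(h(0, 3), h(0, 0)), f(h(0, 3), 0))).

depth(h(0, 3)) = 1 + max(0, 0) = 1
depth(h(0, 0)) = 1 + max(0, 0) = 1
depth(h(h(0, 3), h(0, 0))) = 1 + max(1, 1) = 2
depth(f(h(0, 3), 0)) = 1 + max(1, 0) = 2
depth(f(h(h(0, 3), h(0, 0)), f(h(0, 3), 0))) = 1 + max(2, 2) = 3

3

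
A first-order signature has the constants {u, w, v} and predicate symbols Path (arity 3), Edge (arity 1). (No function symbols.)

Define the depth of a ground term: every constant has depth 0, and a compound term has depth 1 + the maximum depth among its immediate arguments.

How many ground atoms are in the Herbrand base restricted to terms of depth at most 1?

First count ground terms of depth ≤ 1.
With no function symbols every ground term is a constant, so there are exactly 3 ground terms at every depth bound.
N_0 = 3
N_1 = 3
Explicitly: u, w, v.
So |H| = 3.
A ground atom is a predicate applied to a tuple of terms from H, so the count is the sum over predicates of |H|^arity:
  Path: 3^3 = 27;  Edge: 3
Total ground atoms: 27 + 3 = 30.

30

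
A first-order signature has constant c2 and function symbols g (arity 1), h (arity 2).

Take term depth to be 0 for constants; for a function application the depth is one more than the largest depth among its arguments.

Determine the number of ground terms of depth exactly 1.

Let N_k = |{terms of depth ≤ k}|. Then N_0 = 1 and N_k = 1 + N_{k-1} + N_{k-1}^2 for k ≥ 1 (one summand per function symbol, arity giving the exponent).
N_0 = 1
N_1 = 1 + 1 + 1^2 = 3
Terms of depth exactly 1: N_1 − N_0 = 3 − 1 = 2.

2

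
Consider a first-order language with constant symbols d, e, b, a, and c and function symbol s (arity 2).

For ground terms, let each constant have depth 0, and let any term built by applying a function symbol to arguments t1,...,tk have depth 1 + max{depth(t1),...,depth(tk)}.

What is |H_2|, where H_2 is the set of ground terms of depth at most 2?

Count level by level. With function symbols s/2, the terms of depth ≤ k are the 5 constants together with each function applied to depth-≤(k−1) tuples, so N_k = 5 + N_{k-1}^2.
N_0 = 5
N_1 = 5 + 5^2 = 30
N_2 = 5 + 30^2 = 905

905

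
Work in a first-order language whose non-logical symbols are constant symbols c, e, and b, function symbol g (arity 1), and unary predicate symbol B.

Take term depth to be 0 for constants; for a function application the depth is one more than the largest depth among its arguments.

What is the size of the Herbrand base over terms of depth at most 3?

12

First count ground terms of depth ≤ 3.
Write N_k for the number of ground terms of depth ≤ k. A term of depth ≤ k is either a constant or a function symbol applied to arguments of depth ≤ k−1, so N_k = 3 + N_{k-1}.
N_0 = 3
N_1 = 3 + 3 = 6
N_2 = 3 + 6 = 9
N_3 = 3 + 9 = 12
So |H| = 12.
For each predicate symbol, the number of ground atoms is |H| raised to its arity; summing:
  B: 12
Total ground atoms: 12.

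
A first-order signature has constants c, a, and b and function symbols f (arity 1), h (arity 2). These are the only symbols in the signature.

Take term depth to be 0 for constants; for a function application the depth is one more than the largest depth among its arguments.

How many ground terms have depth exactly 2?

228

Let N_k = |{terms of depth ≤ k}|. Then N_0 = 3 and N_k = 3 + N_{k-1} + N_{k-1}^2 for k ≥ 1 (one summand per function symbol, arity giving the exponent).
N_0 = 3
N_1 = 3 + 3 + 3^2 = 15
N_2 = 3 + 15 + 15^2 = 243
Terms of depth exactly 2: N_2 − N_1 = 243 − 15 = 228.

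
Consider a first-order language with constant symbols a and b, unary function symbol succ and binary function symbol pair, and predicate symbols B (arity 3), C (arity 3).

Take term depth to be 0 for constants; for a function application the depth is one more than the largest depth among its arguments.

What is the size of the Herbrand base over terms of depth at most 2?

810448

First count ground terms of depth ≤ 2.
Let N_k = |{terms of depth ≤ k}|. Then N_0 = 2 and N_k = 2 + N_{k-1} + N_{k-1}^2 for k ≥ 1 (one summand per function symbol, arity giving the exponent).
N_0 = 2
N_1 = 2 + 2 + 2^2 = 8
N_2 = 2 + 8 + 8^2 = 74
So |H| = 74.
Each predicate of arity r yields |H|^r ground atoms (one per choice of an r-tuple from H):
  B: 74^3 = 405224;  C: 74^3 = 405224
Total ground atoms: 405224 + 405224 = 810448.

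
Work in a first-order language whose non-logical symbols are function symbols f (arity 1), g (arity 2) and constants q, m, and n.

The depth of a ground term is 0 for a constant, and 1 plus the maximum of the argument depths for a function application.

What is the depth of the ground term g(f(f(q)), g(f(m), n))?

3

depth(f(q)) = 1 + depth(q) = 1 + 0 = 1
depth(f(f(q))) = 1 + depth(f(q)) = 1 + 1 = 2
depth(f(m)) = 1 + depth(m) = 1 + 0 = 1
depth(g(f(m), n)) = 1 + max(1, 0) = 2
depth(g(f(f(q)), g(f(m), n))) = 1 + max(2, 2) = 3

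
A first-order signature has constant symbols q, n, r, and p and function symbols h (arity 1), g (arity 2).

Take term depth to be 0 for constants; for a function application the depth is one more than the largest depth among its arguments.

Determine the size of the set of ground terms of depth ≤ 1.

Write N_k for the number of ground terms of depth ≤ k. A term of depth ≤ k is either a constant or a function symbol applied to arguments of depth ≤ k−1, so N_k = 4 + N_{k-1} + N_{k-1}^2.
N_0 = 4
N_1 = 4 + 4 + 4^2 = 24

24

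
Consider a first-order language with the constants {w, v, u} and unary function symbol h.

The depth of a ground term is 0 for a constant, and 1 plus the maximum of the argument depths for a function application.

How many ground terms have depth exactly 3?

3

Let N_k count ground terms of depth at most k. Each non-constant term of depth ≤ k is some function symbol applied to depth-≤(k−1) arguments, giving N_k = 3 + N_{k-1}.
N_0 = 3
N_1 = 3 + 3 = 6
N_2 = 3 + 6 = 9
N_3 = 3 + 9 = 12
Terms of depth exactly 3: N_3 − N_2 = 12 − 9 = 3.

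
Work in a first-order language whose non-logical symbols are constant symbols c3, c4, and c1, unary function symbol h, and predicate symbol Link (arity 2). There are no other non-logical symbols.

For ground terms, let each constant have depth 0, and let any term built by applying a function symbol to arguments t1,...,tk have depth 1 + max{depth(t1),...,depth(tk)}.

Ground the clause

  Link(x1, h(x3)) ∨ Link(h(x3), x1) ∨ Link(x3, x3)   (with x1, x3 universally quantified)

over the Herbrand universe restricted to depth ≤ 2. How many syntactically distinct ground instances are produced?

Ground terms of depth ≤ 2:
  Let N_k = |{terms of depth ≤ k}|. Then N_0 = 3 and N_k = 3 + N_{k-1} for k ≥ 1 (one summand per function symbol, arity giving the exponent).
  N_0 = 3
  N_1 = 3 + 3 = 6
  N_2 = 3 + 6 = 9
  Explicitly: c3, c4, c1, h(c3), h(c4), h(c1), h(h(c3)), h(h(c4)), h(h(c1)).
So there are 9 ground terms available for substitution.
There are 2 variables to instantiate (x1, x3), each occurring in at least one literal, so different choices give different ground instances.
Number of ground instances = 9^2 = 81.

81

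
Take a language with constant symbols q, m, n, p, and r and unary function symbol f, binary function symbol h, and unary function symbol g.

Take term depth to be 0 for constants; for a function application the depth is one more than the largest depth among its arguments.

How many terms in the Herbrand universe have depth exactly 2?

1645

If N_k denotes the number of depth-≤k ground terms, the 5 constants give N_0 = 5, and each function symbol of arity r contributes N_{k-1}^r new terms at level k: N_k = 5 + N_{k-1} + N_{k-1}^2 + N_{k-1}.
N_0 = 5
N_1 = 5 + 5 + 5^2 + 5 = 40
N_2 = 5 + 40 + 40^2 + 40 = 1685
Terms of depth exactly 2: N_2 − N_1 = 1685 − 40 = 1645.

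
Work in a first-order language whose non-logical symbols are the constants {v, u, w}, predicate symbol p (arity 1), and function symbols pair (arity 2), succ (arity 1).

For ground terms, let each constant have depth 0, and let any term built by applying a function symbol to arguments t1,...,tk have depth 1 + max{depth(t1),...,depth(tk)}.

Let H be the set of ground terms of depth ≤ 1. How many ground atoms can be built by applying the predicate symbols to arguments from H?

First count ground terms of depth ≤ 1.
Let N_k count ground terms of depth at most k. Each non-constant term of depth ≤ k is some function symbol applied to depth-≤(k−1) arguments, giving N_k = 3 + N_{k-1}^2 + N_{k-1}.
N_0 = 3
N_1 = 3 + 3^2 + 3 = 15
So |H| = 15.
Ground atoms are formed by filling each argument slot of a predicate with a term from H, so an r-ary predicate gives |H|^r atoms:
  p: 15
Total ground atoms: 15.

15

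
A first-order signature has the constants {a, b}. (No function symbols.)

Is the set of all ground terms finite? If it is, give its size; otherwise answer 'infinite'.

2

There are no function symbols, so every ground term is one of the 2 constants.
The Herbrand universe is {a, b}, which is finite with 2 elements.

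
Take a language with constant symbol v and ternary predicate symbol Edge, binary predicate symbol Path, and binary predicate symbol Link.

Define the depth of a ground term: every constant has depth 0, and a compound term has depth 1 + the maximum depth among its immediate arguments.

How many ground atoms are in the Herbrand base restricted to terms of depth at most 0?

3

First count ground terms of depth ≤ 0.
With no function symbols every ground term is a constant, so there is exactly 1 ground term at every depth bound.
N_0 = 1
Explicitly: v.
So |H| = 1.
A ground atom is a predicate applied to a tuple of terms from H, so the count is the sum over predicates of |H|^arity:
  Edge: 1^3 = 1;  Path: 1^2 = 1;  Link: 1^2 = 1
Total ground atoms: 1 + 1 + 1 = 3.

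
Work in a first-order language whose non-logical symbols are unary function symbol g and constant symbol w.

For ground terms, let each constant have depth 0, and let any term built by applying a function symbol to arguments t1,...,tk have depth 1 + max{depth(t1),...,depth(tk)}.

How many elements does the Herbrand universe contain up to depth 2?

Let N_k = |{terms of depth ≤ k}|. Then N_0 = 1 and N_k = 1 + N_{k-1} for k ≥ 1 (one summand per function symbol, arity giving the exponent).
N_0 = 1
N_1 = 1 + 1 = 2
N_2 = 1 + 2 = 3

3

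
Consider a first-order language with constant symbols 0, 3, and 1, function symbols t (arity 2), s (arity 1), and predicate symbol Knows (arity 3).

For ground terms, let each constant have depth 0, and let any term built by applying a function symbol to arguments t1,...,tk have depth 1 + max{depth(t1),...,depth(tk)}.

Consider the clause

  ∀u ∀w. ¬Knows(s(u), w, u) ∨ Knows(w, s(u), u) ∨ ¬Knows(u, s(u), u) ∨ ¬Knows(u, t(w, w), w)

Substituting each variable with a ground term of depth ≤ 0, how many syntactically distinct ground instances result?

9

Ground terms of depth ≤ 0:
  Let N_k = |{terms of depth ≤ k}|. Then N_0 = 3 and N_k = 3 + N_{k-1}^2 + N_{k-1} for k ≥ 1 (one summand per function symbol, arity giving the exponent).
  N_0 = 3
So there are 3 ground terms available for substitution.
The body mentions every one of the 2 quantified variables; since ground terms form a free algebra, no two substitutions collapse to the same formula.
Number of ground instances = 3^2 = 9.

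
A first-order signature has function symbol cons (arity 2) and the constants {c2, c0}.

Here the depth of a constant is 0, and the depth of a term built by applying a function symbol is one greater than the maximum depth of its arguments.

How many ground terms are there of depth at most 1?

6

Let N_k count ground terms of depth at most k. Each non-constant term of depth ≤ k is some function symbol applied to depth-≤(k−1) arguments, giving N_k = 2 + N_{k-1}^2.
N_0 = 2
N_1 = 2 + 2^2 = 6
Explicitly: c2, c0, cons(c2, c2), cons(c2, c0), cons(c0, c2), cons(c0, c0).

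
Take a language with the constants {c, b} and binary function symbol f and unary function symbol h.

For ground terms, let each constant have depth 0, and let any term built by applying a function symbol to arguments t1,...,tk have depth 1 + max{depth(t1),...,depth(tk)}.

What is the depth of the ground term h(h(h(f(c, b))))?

4

depth(f(c, b)) = 1 + max(0, 0) = 1
depth(h(f(c, b))) = 1 + depth(f(c, b)) = 1 + 1 = 2
depth(h(h(f(c, b)))) = 1 + depth(h(f(c, b))) = 1 + 2 = 3
depth(h(h(h(f(c, b))))) = 1 + depth(h(h(f(c, b)))) = 1 + 3 = 4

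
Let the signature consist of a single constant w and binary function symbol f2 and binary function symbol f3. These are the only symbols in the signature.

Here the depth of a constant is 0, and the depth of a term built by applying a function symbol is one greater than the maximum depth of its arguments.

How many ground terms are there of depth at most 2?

Count level by level. With function symbols f2/2, f3/2, the terms of depth ≤ k are the 1 constant together with each function applied to depth-≤(k−1) tuples, so N_k = 1 + N_{k-1}^2 + N_{k-1}^2.
N_0 = 1
N_1 = 1 + 1^2 + 1^2 = 3
N_2 = 1 + 3^2 + 3^2 = 19

19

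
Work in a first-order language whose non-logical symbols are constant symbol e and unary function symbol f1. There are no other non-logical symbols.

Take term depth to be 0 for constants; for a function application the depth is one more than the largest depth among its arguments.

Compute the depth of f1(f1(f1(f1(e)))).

depth(f1(e)) = 1 + depth(e) = 1 + 0 = 1
depth(f1(f1(e))) = 1 + depth(f1(e)) = 1 + 1 = 2
depth(f1(f1(f1(e)))) = 1 + depth(f1(f1(e))) = 1 + 2 = 3
depth(f1(f1(f1(f1(e))))) = 1 + depth(f1(f1(f1(e)))) = 1 + 3 = 4

4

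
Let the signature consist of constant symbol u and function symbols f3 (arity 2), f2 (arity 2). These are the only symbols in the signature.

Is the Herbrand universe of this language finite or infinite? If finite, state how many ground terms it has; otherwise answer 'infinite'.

infinite

The signature has at least one function symbol (f3, arity 2) and at least one constant (u).
Iterating f3 gives infinitely many distinct ground terms: u, f3(u, u), f3(f3(u, u), f3(u, u)), ...
So the Herbrand universe is infinite.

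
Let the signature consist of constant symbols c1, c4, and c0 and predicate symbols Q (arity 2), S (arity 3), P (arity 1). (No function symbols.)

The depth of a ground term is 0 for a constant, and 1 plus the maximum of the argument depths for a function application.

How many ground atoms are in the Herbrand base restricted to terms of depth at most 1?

39

First count ground terms of depth ≤ 1.
With no function symbols every ground term is a constant, so there are exactly 3 ground terms at every depth bound.
N_0 = 3
N_1 = 3
Explicitly: c1, c4, c0.
So |H| = 3.
A ground atom is a predicate applied to a tuple of terms from H, so the count is the sum over predicates of |H|^arity:
  Q: 3^2 = 9;  S: 3^3 = 27;  P: 3
Total ground atoms: 9 + 27 + 3 = 39.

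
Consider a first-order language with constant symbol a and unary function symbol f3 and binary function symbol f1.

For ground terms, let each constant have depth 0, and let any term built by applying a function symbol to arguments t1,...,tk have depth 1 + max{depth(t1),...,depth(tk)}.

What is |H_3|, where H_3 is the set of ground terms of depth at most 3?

183

Let N_k count ground terms of depth at most k. Each non-constant term of depth ≤ k is some function symbol applied to depth-≤(k−1) arguments, giving N_k = 1 + N_{k-1} + N_{k-1}^2.
N_0 = 1
N_1 = 1 + 1 + 1^2 = 3
N_2 = 1 + 3 + 3^2 = 13
N_3 = 1 + 13 + 13^2 = 183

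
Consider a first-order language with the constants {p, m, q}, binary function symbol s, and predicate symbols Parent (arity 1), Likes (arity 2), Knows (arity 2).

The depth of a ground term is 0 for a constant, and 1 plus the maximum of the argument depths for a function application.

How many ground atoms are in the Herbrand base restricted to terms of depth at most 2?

43365

First count ground terms of depth ≤ 2.
Write N_k for the number of ground terms of depth ≤ k. A term of depth ≤ k is either a constant or a function symbol applied to arguments of depth ≤ k−1, so N_k = 3 + N_{k-1}^2.
N_0 = 3
N_1 = 3 + 3^2 = 12
N_2 = 3 + 12^2 = 147
So |H| = 147.
Ground atoms are formed by filling each argument slot of a predicate with a term from H, so an r-ary predicate gives |H|^r atoms:
  Parent: 147;  Likes: 147^2 = 21609;  Knows: 147^2 = 21609
Total ground atoms: 147 + 21609 + 21609 = 43365.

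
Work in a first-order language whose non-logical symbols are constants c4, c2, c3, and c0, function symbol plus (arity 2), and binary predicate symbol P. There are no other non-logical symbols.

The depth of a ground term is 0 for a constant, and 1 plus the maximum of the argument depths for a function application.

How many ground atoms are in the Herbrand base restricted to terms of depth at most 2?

First count ground terms of depth ≤ 2.
Let N_k = |{terms of depth ≤ k}|. Then N_0 = 4 and N_k = 4 + N_{k-1}^2 for k ≥ 1 (one summand per function symbol, arity giving the exponent).
N_0 = 4
N_1 = 4 + 4^2 = 20
N_2 = 4 + 20^2 = 404
So |H| = 404.
Each predicate of arity r yields |H|^r ground atoms (one per choice of an r-tuple from H):
  P: 404^2 = 163216
Total ground atoms: 163216.

163216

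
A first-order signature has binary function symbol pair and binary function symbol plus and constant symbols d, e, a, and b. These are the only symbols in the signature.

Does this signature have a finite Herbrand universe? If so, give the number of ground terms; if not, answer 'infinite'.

The signature has at least one function symbol (pair, arity 2) and at least one constant (d).
Iterating pair gives infinitely many distinct ground terms: d, pair(d, d), pair(pair(d, d), pair(d, d)), ...
So the Herbrand universe is infinite.

infinite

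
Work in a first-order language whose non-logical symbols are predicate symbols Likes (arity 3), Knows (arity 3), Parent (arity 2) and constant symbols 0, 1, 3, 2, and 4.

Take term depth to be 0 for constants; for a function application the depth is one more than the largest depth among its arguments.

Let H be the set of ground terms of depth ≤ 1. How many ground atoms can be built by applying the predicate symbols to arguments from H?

First count ground terms of depth ≤ 1.
With no function symbols every ground term is a constant, so there are exactly 5 ground terms at every depth bound.
N_0 = 5
N_1 = 5
So |H| = 5.
Ground atoms are formed by filling each argument slot of a predicate with a term from H, so an r-ary predicate gives |H|^r atoms:
  Likes: 5^3 = 125;  Knows: 5^3 = 125;  Parent: 5^2 = 25
Total ground atoms: 125 + 125 + 25 = 275.

275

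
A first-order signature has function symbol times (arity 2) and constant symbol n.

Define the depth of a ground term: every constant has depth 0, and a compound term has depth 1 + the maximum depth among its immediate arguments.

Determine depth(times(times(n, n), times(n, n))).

2

depth(times(n, n)) = 1 + max(0, 0) = 1
depth(times(times(n, n), times(n, n))) = 1 + max(1, 1) = 2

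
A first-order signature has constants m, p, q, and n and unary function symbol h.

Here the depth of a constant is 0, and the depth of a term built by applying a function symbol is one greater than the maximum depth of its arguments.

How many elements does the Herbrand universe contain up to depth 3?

Count level by level. With function symbols h/1, the terms of depth ≤ k are the 4 constants together with each function applied to depth-≤(k−1) tuples, so N_k = 4 + N_{k-1}.
N_0 = 4
N_1 = 4 + 4 = 8
N_2 = 4 + 8 = 12
N_3 = 4 + 12 = 16

16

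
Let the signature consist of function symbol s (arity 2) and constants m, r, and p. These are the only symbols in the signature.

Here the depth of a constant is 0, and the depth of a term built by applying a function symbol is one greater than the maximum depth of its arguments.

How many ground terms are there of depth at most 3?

21612

Write N_k for the number of ground terms of depth ≤ k. A term of depth ≤ k is either a constant or a function symbol applied to arguments of depth ≤ k−1, so N_k = 3 + N_{k-1}^2.
N_0 = 3
N_1 = 3 + 3^2 = 12
N_2 = 3 + 12^2 = 147
N_3 = 3 + 147^2 = 21612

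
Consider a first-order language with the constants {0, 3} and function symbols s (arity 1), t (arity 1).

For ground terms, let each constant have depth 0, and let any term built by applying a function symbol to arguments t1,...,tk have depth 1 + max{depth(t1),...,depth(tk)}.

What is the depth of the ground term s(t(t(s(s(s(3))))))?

6

depth(s(3)) = 1 + depth(3) = 1 + 0 = 1
depth(s(s(3))) = 1 + depth(s(3)) = 1 + 1 = 2
depth(s(s(s(3)))) = 1 + depth(s(s(3))) = 1 + 2 = 3
depth(t(s(s(s(3))))) = 1 + depth(s(s(s(3)))) = 1 + 3 = 4
depth(t(t(s(s(s(3)))))) = 1 + depth(t(s(s(s(3))))) = 1 + 4 = 5
depth(s(t(t(s(s(s(3))))))) = 1 + depth(t(t(s(s(s(3)))))) = 1 + 5 = 6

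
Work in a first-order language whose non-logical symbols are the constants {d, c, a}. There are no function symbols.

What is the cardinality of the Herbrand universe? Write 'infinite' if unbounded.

There are no function symbols, so every ground term is one of the 3 constants.
The Herbrand universe is {d, c, a}, which is finite with 3 elements.

3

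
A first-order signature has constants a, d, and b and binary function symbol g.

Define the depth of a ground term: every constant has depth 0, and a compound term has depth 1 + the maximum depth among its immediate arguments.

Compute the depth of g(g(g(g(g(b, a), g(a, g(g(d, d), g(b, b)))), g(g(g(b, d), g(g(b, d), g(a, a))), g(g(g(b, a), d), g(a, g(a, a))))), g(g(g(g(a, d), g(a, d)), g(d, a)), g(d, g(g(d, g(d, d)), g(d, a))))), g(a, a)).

7

depth(g(b, a)) = 1 + max(0, 0) = 1
depth(g(d, d)) = 1 + max(0, 0) = 1
depth(g(b, b)) = 1 + max(0, 0) = 1
depth(g(g(d, d), g(b, b))) = 1 + max(1, 1) = 2
depth(g(a, g(g(d, d), g(b, b)))) = 1 + max(0, 2) = 3
depth(g(g(b, a), g(a, g(g(d, d), g(b, b))))) = 1 + max(1, 3) = 4
depth(g(b, d)) = 1 + max(0, 0) = 1
depth(g(a, a)) = 1 + max(0, 0) = 1
depth(g(g(b, d), g(a, a))) = 1 + max(1, 1) = 2
depth(g(g(b, d), g(g(b, d), g(a, a)))) = 1 + max(1, 2) = 3
depth(g(g(b, a), d)) = 1 + max(1, 0) = 2
depth(g(a, g(a, a))) = 1 + max(0, 1) = 2
depth(g(g(g(b, a), d), g(a, g(a, a)))) = 1 + max(2, 2) = 3
depth(g(g(g(b, d), g(g(b, d), g(a, a))), g(g(g(b, a), d), g(a, g(a, a))))) = 1 + max(3, 3) = 4
depth(g(g(g(b, a), g(a, g(g(d, d), g(b, b)))), g(g(g(b, d), g(g(b, d), g(a, a))), g(g(g(b, a), d), g(a, g(a, a)))))) = 1 + max(4, 4) = 5
depth(g(a, d)) = 1 + max(0, 0) = 1
depth(g(g(a, d), g(a, d))) = 1 + max(1, 1) = 2
depth(g(d, a)) = 1 + max(0, 0) = 1
depth(g(g(g(a, d), g(a, d)), g(d, a))) = 1 + max(2, 1) = 3
depth(g(d, g(d, d))) = 1 + max(0, 1) = 2
depth(g(g(d, g(d, d)), g(d, a))) = 1 + max(2, 1) = 3
depth(g(d, g(g(d, g(d, d)), g(d, a)))) = 1 + max(0, 3) = 4
depth(g(g(g(g(a, d), g(a, d)), g(d, a)), g(d, g(g(d, g(d, d)), g(d, a))))) = 1 + max(3, 4) = 5
depth(g(g(g(g(b, a), g(a, g(g(d, d), g(b, b)))), g(g(g(b, d), g(g(b, d), g(a, a))), g(g(g(b, a), d), g(a, g(a, a))))), g(g(g(g(a, d), g(a, d)), g(d, a)), g(d, g(g(d, g(d, d)), g(d, a)))))) = 1 + max(5, 5) = 6
depth(g(g(g(g(g(b, a), g(a, g(g(d, d), g(b, b)))), g(g(g(b, d), g(g(b, d), g(a, a))), g(g(g(b, a), d), g(a, g(a, a))))), g(g(g(g(a, d), g(a, d)), g(d, a)), g(d, g(g(d, g(d, d)), g(d, a))))), g(a, a))) = 1 + max(6, 1) = 7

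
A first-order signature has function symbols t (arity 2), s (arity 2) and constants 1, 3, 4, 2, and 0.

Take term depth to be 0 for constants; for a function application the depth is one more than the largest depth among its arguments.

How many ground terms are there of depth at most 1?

55

Count level by level. With function symbols t/2, s/2, the terms of depth ≤ k are the 5 constants together with each function applied to depth-≤(k−1) tuples, so N_k = 5 + N_{k-1}^2 + N_{k-1}^2.
N_0 = 5
N_1 = 5 + 5^2 + 5^2 = 55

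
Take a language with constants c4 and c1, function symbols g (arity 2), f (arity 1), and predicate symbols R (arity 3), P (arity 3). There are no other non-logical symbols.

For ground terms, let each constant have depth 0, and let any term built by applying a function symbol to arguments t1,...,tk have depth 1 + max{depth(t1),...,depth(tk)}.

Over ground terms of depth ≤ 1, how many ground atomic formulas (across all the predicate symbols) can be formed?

1024

First count ground terms of depth ≤ 1.
Count level by level. With function symbols g/2, f/1, the terms of depth ≤ k are the 2 constants together with each function applied to depth-≤(k−1) tuples, so N_k = 2 + N_{k-1}^2 + N_{k-1}.
N_0 = 2
N_1 = 2 + 2^2 + 2 = 8
So |H| = 8.
For each predicate symbol, the number of ground atoms is |H| raised to its arity; summing:
  R: 8^3 = 512;  P: 8^3 = 512
Total ground atoms: 512 + 512 = 1024.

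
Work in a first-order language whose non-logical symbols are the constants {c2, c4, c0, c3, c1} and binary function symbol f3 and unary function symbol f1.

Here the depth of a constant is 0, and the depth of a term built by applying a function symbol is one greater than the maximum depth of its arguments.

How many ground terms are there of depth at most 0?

Count level by level. With function symbols f3/2, f1/1, the terms of depth ≤ k are the 5 constants together with each function applied to depth-≤(k−1) tuples, so N_k = 5 + N_{k-1}^2 + N_{k-1}.
N_0 = 5
Explicitly: c2, c4, c0, c3, c1.

5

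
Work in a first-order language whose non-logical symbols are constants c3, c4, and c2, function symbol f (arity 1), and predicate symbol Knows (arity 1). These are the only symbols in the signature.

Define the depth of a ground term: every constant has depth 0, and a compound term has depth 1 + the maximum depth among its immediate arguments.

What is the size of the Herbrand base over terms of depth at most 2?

9

First count ground terms of depth ≤ 2.
If N_k denotes the number of depth-≤k ground terms, the 3 constants give N_0 = 3, and each function symbol of arity r contributes N_{k-1}^r new terms at level k: N_k = 3 + N_{k-1}.
N_0 = 3
N_1 = 3 + 3 = 6
N_2 = 3 + 6 = 9
Explicitly: c3, c4, c2, f(c3), f(c4), f(c2), f(f(c3)), f(f(c4)), f(f(c2)).
So |H| = 9.
For each predicate symbol, the number of ground atoms is |H| raised to its arity; summing:
  Knows: 9
Total ground atoms: 9.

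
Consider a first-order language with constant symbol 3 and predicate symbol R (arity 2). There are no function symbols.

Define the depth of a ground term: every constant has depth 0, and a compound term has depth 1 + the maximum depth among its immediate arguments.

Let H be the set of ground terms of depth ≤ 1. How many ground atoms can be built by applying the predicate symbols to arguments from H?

First count ground terms of depth ≤ 1.
With no function symbols every ground term is a constant, so there is exactly 1 ground term at every depth bound.
N_0 = 1
N_1 = 1
So |H| = 1.
Ground atoms are formed by filling each argument slot of a predicate with a term from H, so an r-ary predicate gives |H|^r atoms:
  R: 1^2 = 1
Total ground atoms: 1.

1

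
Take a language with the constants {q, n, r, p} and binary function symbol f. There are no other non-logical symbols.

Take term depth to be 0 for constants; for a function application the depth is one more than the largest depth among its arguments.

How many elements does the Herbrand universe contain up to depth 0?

If N_k denotes the number of depth-≤k ground terms, the 4 constants give N_0 = 4, and each function symbol of arity r contributes N_{k-1}^r new terms at level k: N_k = 4 + N_{k-1}^2.
N_0 = 4

4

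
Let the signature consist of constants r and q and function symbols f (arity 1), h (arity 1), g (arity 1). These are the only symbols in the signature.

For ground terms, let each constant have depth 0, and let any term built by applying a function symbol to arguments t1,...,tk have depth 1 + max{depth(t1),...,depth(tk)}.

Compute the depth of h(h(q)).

depth(h(q)) = 1 + depth(q) = 1 + 0 = 1
depth(h(h(q))) = 1 + depth(h(q)) = 1 + 1 = 2

2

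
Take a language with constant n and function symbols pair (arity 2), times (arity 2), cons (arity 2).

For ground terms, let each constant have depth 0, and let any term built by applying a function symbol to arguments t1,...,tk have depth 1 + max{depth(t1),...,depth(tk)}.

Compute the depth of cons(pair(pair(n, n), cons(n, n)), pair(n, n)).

3

depth(pair(n, n)) = 1 + max(0, 0) = 1
depth(cons(n, n)) = 1 + max(0, 0) = 1
depth(pair(pair(n, n), cons(n, n))) = 1 + max(1, 1) = 2
depth(cons(pair(pair(n, n), cons(n, n)), pair(n, n))) = 1 + max(2, 1) = 3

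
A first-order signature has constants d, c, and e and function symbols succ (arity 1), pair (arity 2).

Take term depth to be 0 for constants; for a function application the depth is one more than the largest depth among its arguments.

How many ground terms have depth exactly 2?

228

Let N_k count ground terms of depth at most k. Each non-constant term of depth ≤ k is some function symbol applied to depth-≤(k−1) arguments, giving N_k = 3 + N_{k-1} + N_{k-1}^2.
N_0 = 3
N_1 = 3 + 3 + 3^2 = 15
N_2 = 3 + 15 + 15^2 = 243
Terms of depth exactly 2: N_2 − N_1 = 243 − 15 = 228.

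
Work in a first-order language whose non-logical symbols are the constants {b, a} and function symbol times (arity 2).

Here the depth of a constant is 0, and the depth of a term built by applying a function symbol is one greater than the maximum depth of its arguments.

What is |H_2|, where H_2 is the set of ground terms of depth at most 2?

38

Count level by level. With function symbols times/2, the terms of depth ≤ k are the 2 constants together with each function applied to depth-≤(k−1) tuples, so N_k = 2 + N_{k-1}^2.
N_0 = 2
N_1 = 2 + 2^2 = 6
N_2 = 2 + 6^2 = 38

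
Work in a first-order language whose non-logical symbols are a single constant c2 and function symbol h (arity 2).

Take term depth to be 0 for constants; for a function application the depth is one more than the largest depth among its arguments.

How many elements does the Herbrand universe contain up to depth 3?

If N_k denotes the number of depth-≤k ground terms, the 1 constant gives N_0 = 1, and each function symbol of arity r contributes N_{k-1}^r new terms at level k: N_k = 1 + N_{k-1}^2.
N_0 = 1
N_1 = 1 + 1^2 = 2
N_2 = 1 + 2^2 = 5
N_3 = 1 + 5^2 = 26

26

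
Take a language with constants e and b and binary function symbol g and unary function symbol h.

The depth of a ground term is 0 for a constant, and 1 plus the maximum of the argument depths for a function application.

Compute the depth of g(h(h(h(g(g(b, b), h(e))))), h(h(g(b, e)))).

depth(g(b, b)) = 1 + max(0, 0) = 1
depth(h(e)) = 1 + depth(e) = 1 + 0 = 1
depth(g(g(b, b), h(e))) = 1 + max(1, 1) = 2
depth(h(g(g(b, b), h(e)))) = 1 + depth(g(g(b, b), h(e))) = 1 + 2 = 3
depth(h(h(g(g(b, b), h(e))))) = 1 + depth(h(g(g(b, b), h(e)))) = 1 + 3 = 4
depth(h(h(h(g(g(b, b), h(e)))))) = 1 + depth(h(h(g(g(b, b), h(e))))) = 1 + 4 = 5
depth(g(b, e)) = 1 + max(0, 0) = 1
depth(h(g(b, e))) = 1 + depth(g(b, e)) = 1 + 1 = 2
depth(h(h(g(b, e)))) = 1 + depth(h(g(b, e))) = 1 + 2 = 3
depth(g(h(h(h(g(g(b, b), h(e))))), h(h(g(b, e))))) = 1 + max(5, 3) = 6

6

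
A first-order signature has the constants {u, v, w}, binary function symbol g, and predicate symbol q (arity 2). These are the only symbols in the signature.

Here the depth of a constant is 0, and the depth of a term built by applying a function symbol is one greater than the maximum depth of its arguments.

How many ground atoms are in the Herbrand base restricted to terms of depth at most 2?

First count ground terms of depth ≤ 2.
If N_k denotes the number of depth-≤k ground terms, the 3 constants give N_0 = 3, and each function symbol of arity r contributes N_{k-1}^r new terms at level k: N_k = 3 + N_{k-1}^2.
N_0 = 3
N_1 = 3 + 3^2 = 12
N_2 = 3 + 12^2 = 147
So |H| = 147.
Ground atoms are formed by filling each argument slot of a predicate with a term from H, so an r-ary predicate gives |H|^r atoms:
  q: 147^2 = 21609
Total ground atoms: 21609.

21609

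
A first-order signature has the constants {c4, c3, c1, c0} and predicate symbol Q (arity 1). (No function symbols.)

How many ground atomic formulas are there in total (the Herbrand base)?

With no function symbols, the Herbrand universe is just the 4 constants.
Ground atoms per predicate: Q: 4.
Herbrand base size = 4 = 4.

4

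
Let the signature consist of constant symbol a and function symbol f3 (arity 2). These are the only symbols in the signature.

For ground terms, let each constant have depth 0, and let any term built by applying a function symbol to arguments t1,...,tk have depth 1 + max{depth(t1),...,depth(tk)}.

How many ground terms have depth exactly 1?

If N_k denotes the number of depth-≤k ground terms, the 1 constant gives N_0 = 1, and each function symbol of arity r contributes N_{k-1}^r new terms at level k: N_k = 1 + N_{k-1}^2.
N_0 = 1
N_1 = 1 + 1^2 = 2
Terms of depth exactly 1: N_1 − N_0 = 2 − 1 = 1.

1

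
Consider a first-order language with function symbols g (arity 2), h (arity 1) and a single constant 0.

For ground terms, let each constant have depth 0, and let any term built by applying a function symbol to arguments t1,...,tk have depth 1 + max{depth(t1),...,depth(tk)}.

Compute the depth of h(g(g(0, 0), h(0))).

3

depth(g(0, 0)) = 1 + max(0, 0) = 1
depth(h(0)) = 1 + depth(0) = 1 + 0 = 1
depth(g(g(0, 0), h(0))) = 1 + max(1, 1) = 2
depth(h(g(g(0, 0), h(0)))) = 1 + depth(g(g(0, 0), h(0))) = 1 + 2 = 3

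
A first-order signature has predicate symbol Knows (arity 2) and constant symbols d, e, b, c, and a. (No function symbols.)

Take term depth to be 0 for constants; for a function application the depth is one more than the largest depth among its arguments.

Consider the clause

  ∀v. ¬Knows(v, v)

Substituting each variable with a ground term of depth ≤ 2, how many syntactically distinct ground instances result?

5

Ground terms of depth ≤ 2:
  With no function symbols every ground term is a constant, so there are exactly 5 ground terms at every depth bound.
  N_0 = 5
  N_1 = 5
  N_2 = 5
  Explicitly: d, e, b, c, a.
So there are 5 ground terms available for substitution.
The variable v ranges independently over the available ground terms, and distinct assignments produce distinct instances.
Number of ground instances = 5.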